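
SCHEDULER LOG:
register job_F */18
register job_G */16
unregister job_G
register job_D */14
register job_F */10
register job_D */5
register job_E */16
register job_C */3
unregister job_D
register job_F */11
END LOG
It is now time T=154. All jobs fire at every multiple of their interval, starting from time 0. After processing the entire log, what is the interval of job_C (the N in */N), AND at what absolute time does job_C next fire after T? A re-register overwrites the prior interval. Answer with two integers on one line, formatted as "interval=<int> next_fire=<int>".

Op 1: register job_F */18 -> active={job_F:*/18}
Op 2: register job_G */16 -> active={job_F:*/18, job_G:*/16}
Op 3: unregister job_G -> active={job_F:*/18}
Op 4: register job_D */14 -> active={job_D:*/14, job_F:*/18}
Op 5: register job_F */10 -> active={job_D:*/14, job_F:*/10}
Op 6: register job_D */5 -> active={job_D:*/5, job_F:*/10}
Op 7: register job_E */16 -> active={job_D:*/5, job_E:*/16, job_F:*/10}
Op 8: register job_C */3 -> active={job_C:*/3, job_D:*/5, job_E:*/16, job_F:*/10}
Op 9: unregister job_D -> active={job_C:*/3, job_E:*/16, job_F:*/10}
Op 10: register job_F */11 -> active={job_C:*/3, job_E:*/16, job_F:*/11}
Final interval of job_C = 3
Next fire of job_C after T=154: (154//3+1)*3 = 156

Answer: interval=3 next_fire=156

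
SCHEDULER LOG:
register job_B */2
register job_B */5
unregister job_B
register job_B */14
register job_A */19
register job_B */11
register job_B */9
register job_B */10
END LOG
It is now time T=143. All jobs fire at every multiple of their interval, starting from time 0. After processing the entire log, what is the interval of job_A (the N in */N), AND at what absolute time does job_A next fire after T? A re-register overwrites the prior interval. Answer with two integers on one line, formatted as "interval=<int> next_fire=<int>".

Op 1: register job_B */2 -> active={job_B:*/2}
Op 2: register job_B */5 -> active={job_B:*/5}
Op 3: unregister job_B -> active={}
Op 4: register job_B */14 -> active={job_B:*/14}
Op 5: register job_A */19 -> active={job_A:*/19, job_B:*/14}
Op 6: register job_B */11 -> active={job_A:*/19, job_B:*/11}
Op 7: register job_B */9 -> active={job_A:*/19, job_B:*/9}
Op 8: register job_B */10 -> active={job_A:*/19, job_B:*/10}
Final interval of job_A = 19
Next fire of job_A after T=143: (143//19+1)*19 = 152

Answer: interval=19 next_fire=152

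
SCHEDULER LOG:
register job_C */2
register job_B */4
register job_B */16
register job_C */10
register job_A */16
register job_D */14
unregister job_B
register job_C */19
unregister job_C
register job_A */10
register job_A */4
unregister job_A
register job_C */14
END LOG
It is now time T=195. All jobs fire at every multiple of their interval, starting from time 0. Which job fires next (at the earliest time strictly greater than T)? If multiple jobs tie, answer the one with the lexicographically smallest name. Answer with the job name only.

Answer: job_C

Derivation:
Op 1: register job_C */2 -> active={job_C:*/2}
Op 2: register job_B */4 -> active={job_B:*/4, job_C:*/2}
Op 3: register job_B */16 -> active={job_B:*/16, job_C:*/2}
Op 4: register job_C */10 -> active={job_B:*/16, job_C:*/10}
Op 5: register job_A */16 -> active={job_A:*/16, job_B:*/16, job_C:*/10}
Op 6: register job_D */14 -> active={job_A:*/16, job_B:*/16, job_C:*/10, job_D:*/14}
Op 7: unregister job_B -> active={job_A:*/16, job_C:*/10, job_D:*/14}
Op 8: register job_C */19 -> active={job_A:*/16, job_C:*/19, job_D:*/14}
Op 9: unregister job_C -> active={job_A:*/16, job_D:*/14}
Op 10: register job_A */10 -> active={job_A:*/10, job_D:*/14}
Op 11: register job_A */4 -> active={job_A:*/4, job_D:*/14}
Op 12: unregister job_A -> active={job_D:*/14}
Op 13: register job_C */14 -> active={job_C:*/14, job_D:*/14}
  job_C: interval 14, next fire after T=195 is 196
  job_D: interval 14, next fire after T=195 is 196
Earliest = 196, winner (lex tiebreak) = job_C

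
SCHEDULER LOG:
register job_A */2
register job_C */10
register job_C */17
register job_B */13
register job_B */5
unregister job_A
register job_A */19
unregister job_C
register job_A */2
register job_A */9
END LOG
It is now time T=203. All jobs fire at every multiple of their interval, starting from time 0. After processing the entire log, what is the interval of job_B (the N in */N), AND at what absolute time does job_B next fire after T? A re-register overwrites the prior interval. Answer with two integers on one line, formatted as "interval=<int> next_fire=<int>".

Op 1: register job_A */2 -> active={job_A:*/2}
Op 2: register job_C */10 -> active={job_A:*/2, job_C:*/10}
Op 3: register job_C */17 -> active={job_A:*/2, job_C:*/17}
Op 4: register job_B */13 -> active={job_A:*/2, job_B:*/13, job_C:*/17}
Op 5: register job_B */5 -> active={job_A:*/2, job_B:*/5, job_C:*/17}
Op 6: unregister job_A -> active={job_B:*/5, job_C:*/17}
Op 7: register job_A */19 -> active={job_A:*/19, job_B:*/5, job_C:*/17}
Op 8: unregister job_C -> active={job_A:*/19, job_B:*/5}
Op 9: register job_A */2 -> active={job_A:*/2, job_B:*/5}
Op 10: register job_A */9 -> active={job_A:*/9, job_B:*/5}
Final interval of job_B = 5
Next fire of job_B after T=203: (203//5+1)*5 = 205

Answer: interval=5 next_fire=205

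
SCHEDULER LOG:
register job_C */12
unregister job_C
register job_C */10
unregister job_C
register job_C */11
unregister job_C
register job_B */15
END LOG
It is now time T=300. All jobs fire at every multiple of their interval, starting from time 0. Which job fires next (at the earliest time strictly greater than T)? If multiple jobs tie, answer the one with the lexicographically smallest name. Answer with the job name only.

Op 1: register job_C */12 -> active={job_C:*/12}
Op 2: unregister job_C -> active={}
Op 3: register job_C */10 -> active={job_C:*/10}
Op 4: unregister job_C -> active={}
Op 5: register job_C */11 -> active={job_C:*/11}
Op 6: unregister job_C -> active={}
Op 7: register job_B */15 -> active={job_B:*/15}
  job_B: interval 15, next fire after T=300 is 315
Earliest = 315, winner (lex tiebreak) = job_B

Answer: job_B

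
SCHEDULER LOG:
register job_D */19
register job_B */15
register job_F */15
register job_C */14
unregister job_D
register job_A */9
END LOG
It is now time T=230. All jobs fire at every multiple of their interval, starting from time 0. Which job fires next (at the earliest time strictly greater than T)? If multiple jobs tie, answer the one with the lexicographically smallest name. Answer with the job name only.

Op 1: register job_D */19 -> active={job_D:*/19}
Op 2: register job_B */15 -> active={job_B:*/15, job_D:*/19}
Op 3: register job_F */15 -> active={job_B:*/15, job_D:*/19, job_F:*/15}
Op 4: register job_C */14 -> active={job_B:*/15, job_C:*/14, job_D:*/19, job_F:*/15}
Op 5: unregister job_D -> active={job_B:*/15, job_C:*/14, job_F:*/15}
Op 6: register job_A */9 -> active={job_A:*/9, job_B:*/15, job_C:*/14, job_F:*/15}
  job_A: interval 9, next fire after T=230 is 234
  job_B: interval 15, next fire after T=230 is 240
  job_C: interval 14, next fire after T=230 is 238
  job_F: interval 15, next fire after T=230 is 240
Earliest = 234, winner (lex tiebreak) = job_A

Answer: job_A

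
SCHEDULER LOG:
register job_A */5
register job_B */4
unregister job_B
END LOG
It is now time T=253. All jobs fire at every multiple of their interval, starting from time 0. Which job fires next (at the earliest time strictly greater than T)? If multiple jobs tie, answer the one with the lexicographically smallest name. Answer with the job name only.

Answer: job_A

Derivation:
Op 1: register job_A */5 -> active={job_A:*/5}
Op 2: register job_B */4 -> active={job_A:*/5, job_B:*/4}
Op 3: unregister job_B -> active={job_A:*/5}
  job_A: interval 5, next fire after T=253 is 255
Earliest = 255, winner (lex tiebreak) = job_A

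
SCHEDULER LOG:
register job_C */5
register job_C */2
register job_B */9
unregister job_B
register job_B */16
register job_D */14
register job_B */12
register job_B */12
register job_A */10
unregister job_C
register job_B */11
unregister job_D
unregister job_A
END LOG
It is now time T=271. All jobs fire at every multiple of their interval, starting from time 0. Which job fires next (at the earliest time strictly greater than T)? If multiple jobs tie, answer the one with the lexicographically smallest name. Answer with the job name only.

Answer: job_B

Derivation:
Op 1: register job_C */5 -> active={job_C:*/5}
Op 2: register job_C */2 -> active={job_C:*/2}
Op 3: register job_B */9 -> active={job_B:*/9, job_C:*/2}
Op 4: unregister job_B -> active={job_C:*/2}
Op 5: register job_B */16 -> active={job_B:*/16, job_C:*/2}
Op 6: register job_D */14 -> active={job_B:*/16, job_C:*/2, job_D:*/14}
Op 7: register job_B */12 -> active={job_B:*/12, job_C:*/2, job_D:*/14}
Op 8: register job_B */12 -> active={job_B:*/12, job_C:*/2, job_D:*/14}
Op 9: register job_A */10 -> active={job_A:*/10, job_B:*/12, job_C:*/2, job_D:*/14}
Op 10: unregister job_C -> active={job_A:*/10, job_B:*/12, job_D:*/14}
Op 11: register job_B */11 -> active={job_A:*/10, job_B:*/11, job_D:*/14}
Op 12: unregister job_D -> active={job_A:*/10, job_B:*/11}
Op 13: unregister job_A -> active={job_B:*/11}
  job_B: interval 11, next fire after T=271 is 275
Earliest = 275, winner (lex tiebreak) = job_B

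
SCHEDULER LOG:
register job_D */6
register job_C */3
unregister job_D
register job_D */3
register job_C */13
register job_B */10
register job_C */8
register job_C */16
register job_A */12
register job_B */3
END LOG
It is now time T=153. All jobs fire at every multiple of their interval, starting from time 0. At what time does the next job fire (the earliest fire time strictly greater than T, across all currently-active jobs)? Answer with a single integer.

Answer: 156

Derivation:
Op 1: register job_D */6 -> active={job_D:*/6}
Op 2: register job_C */3 -> active={job_C:*/3, job_D:*/6}
Op 3: unregister job_D -> active={job_C:*/3}
Op 4: register job_D */3 -> active={job_C:*/3, job_D:*/3}
Op 5: register job_C */13 -> active={job_C:*/13, job_D:*/3}
Op 6: register job_B */10 -> active={job_B:*/10, job_C:*/13, job_D:*/3}
Op 7: register job_C */8 -> active={job_B:*/10, job_C:*/8, job_D:*/3}
Op 8: register job_C */16 -> active={job_B:*/10, job_C:*/16, job_D:*/3}
Op 9: register job_A */12 -> active={job_A:*/12, job_B:*/10, job_C:*/16, job_D:*/3}
Op 10: register job_B */3 -> active={job_A:*/12, job_B:*/3, job_C:*/16, job_D:*/3}
  job_A: interval 12, next fire after T=153 is 156
  job_B: interval 3, next fire after T=153 is 156
  job_C: interval 16, next fire after T=153 is 160
  job_D: interval 3, next fire after T=153 is 156
Earliest fire time = 156 (job job_A)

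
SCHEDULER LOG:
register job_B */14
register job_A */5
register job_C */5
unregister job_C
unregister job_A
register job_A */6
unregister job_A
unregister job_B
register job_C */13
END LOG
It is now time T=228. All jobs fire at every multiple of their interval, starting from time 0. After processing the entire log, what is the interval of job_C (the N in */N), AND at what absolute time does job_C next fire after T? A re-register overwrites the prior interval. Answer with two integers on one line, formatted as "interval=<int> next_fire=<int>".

Answer: interval=13 next_fire=234

Derivation:
Op 1: register job_B */14 -> active={job_B:*/14}
Op 2: register job_A */5 -> active={job_A:*/5, job_B:*/14}
Op 3: register job_C */5 -> active={job_A:*/5, job_B:*/14, job_C:*/5}
Op 4: unregister job_C -> active={job_A:*/5, job_B:*/14}
Op 5: unregister job_A -> active={job_B:*/14}
Op 6: register job_A */6 -> active={job_A:*/6, job_B:*/14}
Op 7: unregister job_A -> active={job_B:*/14}
Op 8: unregister job_B -> active={}
Op 9: register job_C */13 -> active={job_C:*/13}
Final interval of job_C = 13
Next fire of job_C after T=228: (228//13+1)*13 = 234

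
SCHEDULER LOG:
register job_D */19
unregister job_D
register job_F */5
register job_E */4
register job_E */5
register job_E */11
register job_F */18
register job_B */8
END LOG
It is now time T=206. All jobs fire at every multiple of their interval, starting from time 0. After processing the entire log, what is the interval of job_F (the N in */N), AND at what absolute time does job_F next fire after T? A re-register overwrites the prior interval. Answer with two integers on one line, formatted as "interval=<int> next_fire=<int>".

Op 1: register job_D */19 -> active={job_D:*/19}
Op 2: unregister job_D -> active={}
Op 3: register job_F */5 -> active={job_F:*/5}
Op 4: register job_E */4 -> active={job_E:*/4, job_F:*/5}
Op 5: register job_E */5 -> active={job_E:*/5, job_F:*/5}
Op 6: register job_E */11 -> active={job_E:*/11, job_F:*/5}
Op 7: register job_F */18 -> active={job_E:*/11, job_F:*/18}
Op 8: register job_B */8 -> active={job_B:*/8, job_E:*/11, job_F:*/18}
Final interval of job_F = 18
Next fire of job_F after T=206: (206//18+1)*18 = 216

Answer: interval=18 next_fire=216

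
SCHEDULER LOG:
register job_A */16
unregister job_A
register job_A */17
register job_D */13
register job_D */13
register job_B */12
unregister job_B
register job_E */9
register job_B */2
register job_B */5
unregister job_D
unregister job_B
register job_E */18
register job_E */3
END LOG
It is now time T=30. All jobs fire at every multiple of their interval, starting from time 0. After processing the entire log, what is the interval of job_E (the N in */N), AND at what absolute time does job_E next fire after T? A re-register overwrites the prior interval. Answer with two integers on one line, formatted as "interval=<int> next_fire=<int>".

Op 1: register job_A */16 -> active={job_A:*/16}
Op 2: unregister job_A -> active={}
Op 3: register job_A */17 -> active={job_A:*/17}
Op 4: register job_D */13 -> active={job_A:*/17, job_D:*/13}
Op 5: register job_D */13 -> active={job_A:*/17, job_D:*/13}
Op 6: register job_B */12 -> active={job_A:*/17, job_B:*/12, job_D:*/13}
Op 7: unregister job_B -> active={job_A:*/17, job_D:*/13}
Op 8: register job_E */9 -> active={job_A:*/17, job_D:*/13, job_E:*/9}
Op 9: register job_B */2 -> active={job_A:*/17, job_B:*/2, job_D:*/13, job_E:*/9}
Op 10: register job_B */5 -> active={job_A:*/17, job_B:*/5, job_D:*/13, job_E:*/9}
Op 11: unregister job_D -> active={job_A:*/17, job_B:*/5, job_E:*/9}
Op 12: unregister job_B -> active={job_A:*/17, job_E:*/9}
Op 13: register job_E */18 -> active={job_A:*/17, job_E:*/18}
Op 14: register job_E */3 -> active={job_A:*/17, job_E:*/3}
Final interval of job_E = 3
Next fire of job_E after T=30: (30//3+1)*3 = 33

Answer: interval=3 next_fire=33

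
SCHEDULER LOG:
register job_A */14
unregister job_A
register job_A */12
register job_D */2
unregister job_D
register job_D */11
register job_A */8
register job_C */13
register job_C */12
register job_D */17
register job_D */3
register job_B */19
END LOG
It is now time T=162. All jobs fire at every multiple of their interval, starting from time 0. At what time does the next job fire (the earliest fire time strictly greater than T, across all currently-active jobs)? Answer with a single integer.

Answer: 165

Derivation:
Op 1: register job_A */14 -> active={job_A:*/14}
Op 2: unregister job_A -> active={}
Op 3: register job_A */12 -> active={job_A:*/12}
Op 4: register job_D */2 -> active={job_A:*/12, job_D:*/2}
Op 5: unregister job_D -> active={job_A:*/12}
Op 6: register job_D */11 -> active={job_A:*/12, job_D:*/11}
Op 7: register job_A */8 -> active={job_A:*/8, job_D:*/11}
Op 8: register job_C */13 -> active={job_A:*/8, job_C:*/13, job_D:*/11}
Op 9: register job_C */12 -> active={job_A:*/8, job_C:*/12, job_D:*/11}
Op 10: register job_D */17 -> active={job_A:*/8, job_C:*/12, job_D:*/17}
Op 11: register job_D */3 -> active={job_A:*/8, job_C:*/12, job_D:*/3}
Op 12: register job_B */19 -> active={job_A:*/8, job_B:*/19, job_C:*/12, job_D:*/3}
  job_A: interval 8, next fire after T=162 is 168
  job_B: interval 19, next fire after T=162 is 171
  job_C: interval 12, next fire after T=162 is 168
  job_D: interval 3, next fire after T=162 is 165
Earliest fire time = 165 (job job_D)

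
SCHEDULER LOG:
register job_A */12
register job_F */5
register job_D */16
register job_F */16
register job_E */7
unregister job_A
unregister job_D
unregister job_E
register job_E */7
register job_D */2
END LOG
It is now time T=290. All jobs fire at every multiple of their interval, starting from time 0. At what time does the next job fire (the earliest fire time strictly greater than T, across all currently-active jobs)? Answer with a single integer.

Answer: 292

Derivation:
Op 1: register job_A */12 -> active={job_A:*/12}
Op 2: register job_F */5 -> active={job_A:*/12, job_F:*/5}
Op 3: register job_D */16 -> active={job_A:*/12, job_D:*/16, job_F:*/5}
Op 4: register job_F */16 -> active={job_A:*/12, job_D:*/16, job_F:*/16}
Op 5: register job_E */7 -> active={job_A:*/12, job_D:*/16, job_E:*/7, job_F:*/16}
Op 6: unregister job_A -> active={job_D:*/16, job_E:*/7, job_F:*/16}
Op 7: unregister job_D -> active={job_E:*/7, job_F:*/16}
Op 8: unregister job_E -> active={job_F:*/16}
Op 9: register job_E */7 -> active={job_E:*/7, job_F:*/16}
Op 10: register job_D */2 -> active={job_D:*/2, job_E:*/7, job_F:*/16}
  job_D: interval 2, next fire after T=290 is 292
  job_E: interval 7, next fire after T=290 is 294
  job_F: interval 16, next fire after T=290 is 304
Earliest fire time = 292 (job job_D)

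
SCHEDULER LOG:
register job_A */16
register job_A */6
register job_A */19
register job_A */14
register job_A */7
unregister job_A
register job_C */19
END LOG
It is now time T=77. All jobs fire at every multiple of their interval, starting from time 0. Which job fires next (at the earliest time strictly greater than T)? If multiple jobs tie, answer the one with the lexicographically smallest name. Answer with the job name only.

Answer: job_C

Derivation:
Op 1: register job_A */16 -> active={job_A:*/16}
Op 2: register job_A */6 -> active={job_A:*/6}
Op 3: register job_A */19 -> active={job_A:*/19}
Op 4: register job_A */14 -> active={job_A:*/14}
Op 5: register job_A */7 -> active={job_A:*/7}
Op 6: unregister job_A -> active={}
Op 7: register job_C */19 -> active={job_C:*/19}
  job_C: interval 19, next fire after T=77 is 95
Earliest = 95, winner (lex tiebreak) = job_C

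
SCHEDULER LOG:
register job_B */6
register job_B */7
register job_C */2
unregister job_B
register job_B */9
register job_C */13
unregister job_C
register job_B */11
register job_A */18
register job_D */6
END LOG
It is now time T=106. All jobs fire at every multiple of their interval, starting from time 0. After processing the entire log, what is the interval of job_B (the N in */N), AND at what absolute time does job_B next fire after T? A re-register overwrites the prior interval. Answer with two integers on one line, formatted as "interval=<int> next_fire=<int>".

Op 1: register job_B */6 -> active={job_B:*/6}
Op 2: register job_B */7 -> active={job_B:*/7}
Op 3: register job_C */2 -> active={job_B:*/7, job_C:*/2}
Op 4: unregister job_B -> active={job_C:*/2}
Op 5: register job_B */9 -> active={job_B:*/9, job_C:*/2}
Op 6: register job_C */13 -> active={job_B:*/9, job_C:*/13}
Op 7: unregister job_C -> active={job_B:*/9}
Op 8: register job_B */11 -> active={job_B:*/11}
Op 9: register job_A */18 -> active={job_A:*/18, job_B:*/11}
Op 10: register job_D */6 -> active={job_A:*/18, job_B:*/11, job_D:*/6}
Final interval of job_B = 11
Next fire of job_B after T=106: (106//11+1)*11 = 110

Answer: interval=11 next_fire=110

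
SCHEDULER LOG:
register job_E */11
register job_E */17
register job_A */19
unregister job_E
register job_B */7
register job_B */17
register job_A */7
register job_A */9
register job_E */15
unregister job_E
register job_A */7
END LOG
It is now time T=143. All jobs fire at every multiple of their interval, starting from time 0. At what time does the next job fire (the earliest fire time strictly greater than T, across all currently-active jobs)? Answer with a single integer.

Op 1: register job_E */11 -> active={job_E:*/11}
Op 2: register job_E */17 -> active={job_E:*/17}
Op 3: register job_A */19 -> active={job_A:*/19, job_E:*/17}
Op 4: unregister job_E -> active={job_A:*/19}
Op 5: register job_B */7 -> active={job_A:*/19, job_B:*/7}
Op 6: register job_B */17 -> active={job_A:*/19, job_B:*/17}
Op 7: register job_A */7 -> active={job_A:*/7, job_B:*/17}
Op 8: register job_A */9 -> active={job_A:*/9, job_B:*/17}
Op 9: register job_E */15 -> active={job_A:*/9, job_B:*/17, job_E:*/15}
Op 10: unregister job_E -> active={job_A:*/9, job_B:*/17}
Op 11: register job_A */7 -> active={job_A:*/7, job_B:*/17}
  job_A: interval 7, next fire after T=143 is 147
  job_B: interval 17, next fire after T=143 is 153
Earliest fire time = 147 (job job_A)

Answer: 147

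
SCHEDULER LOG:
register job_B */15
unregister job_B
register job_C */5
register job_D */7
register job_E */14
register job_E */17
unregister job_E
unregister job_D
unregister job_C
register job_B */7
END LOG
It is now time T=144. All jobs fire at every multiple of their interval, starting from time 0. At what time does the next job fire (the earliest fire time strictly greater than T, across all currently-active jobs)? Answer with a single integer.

Answer: 147

Derivation:
Op 1: register job_B */15 -> active={job_B:*/15}
Op 2: unregister job_B -> active={}
Op 3: register job_C */5 -> active={job_C:*/5}
Op 4: register job_D */7 -> active={job_C:*/5, job_D:*/7}
Op 5: register job_E */14 -> active={job_C:*/5, job_D:*/7, job_E:*/14}
Op 6: register job_E */17 -> active={job_C:*/5, job_D:*/7, job_E:*/17}
Op 7: unregister job_E -> active={job_C:*/5, job_D:*/7}
Op 8: unregister job_D -> active={job_C:*/5}
Op 9: unregister job_C -> active={}
Op 10: register job_B */7 -> active={job_B:*/7}
  job_B: interval 7, next fire after T=144 is 147
Earliest fire time = 147 (job job_B)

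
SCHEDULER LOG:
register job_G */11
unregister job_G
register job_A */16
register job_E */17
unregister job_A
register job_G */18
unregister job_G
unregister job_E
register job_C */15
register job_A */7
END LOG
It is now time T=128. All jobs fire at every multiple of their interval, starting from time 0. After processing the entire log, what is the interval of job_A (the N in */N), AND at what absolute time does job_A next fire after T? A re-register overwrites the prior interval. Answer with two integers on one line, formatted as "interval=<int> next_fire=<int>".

Answer: interval=7 next_fire=133

Derivation:
Op 1: register job_G */11 -> active={job_G:*/11}
Op 2: unregister job_G -> active={}
Op 3: register job_A */16 -> active={job_A:*/16}
Op 4: register job_E */17 -> active={job_A:*/16, job_E:*/17}
Op 5: unregister job_A -> active={job_E:*/17}
Op 6: register job_G */18 -> active={job_E:*/17, job_G:*/18}
Op 7: unregister job_G -> active={job_E:*/17}
Op 8: unregister job_E -> active={}
Op 9: register job_C */15 -> active={job_C:*/15}
Op 10: register job_A */7 -> active={job_A:*/7, job_C:*/15}
Final interval of job_A = 7
Next fire of job_A after T=128: (128//7+1)*7 = 133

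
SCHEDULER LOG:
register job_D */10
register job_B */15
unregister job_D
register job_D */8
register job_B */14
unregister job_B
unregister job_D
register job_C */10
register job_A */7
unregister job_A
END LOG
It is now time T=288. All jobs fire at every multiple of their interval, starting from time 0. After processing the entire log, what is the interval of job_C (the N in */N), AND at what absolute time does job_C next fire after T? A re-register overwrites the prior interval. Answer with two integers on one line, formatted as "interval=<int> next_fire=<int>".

Answer: interval=10 next_fire=290

Derivation:
Op 1: register job_D */10 -> active={job_D:*/10}
Op 2: register job_B */15 -> active={job_B:*/15, job_D:*/10}
Op 3: unregister job_D -> active={job_B:*/15}
Op 4: register job_D */8 -> active={job_B:*/15, job_D:*/8}
Op 5: register job_B */14 -> active={job_B:*/14, job_D:*/8}
Op 6: unregister job_B -> active={job_D:*/8}
Op 7: unregister job_D -> active={}
Op 8: register job_C */10 -> active={job_C:*/10}
Op 9: register job_A */7 -> active={job_A:*/7, job_C:*/10}
Op 10: unregister job_A -> active={job_C:*/10}
Final interval of job_C = 10
Next fire of job_C after T=288: (288//10+1)*10 = 290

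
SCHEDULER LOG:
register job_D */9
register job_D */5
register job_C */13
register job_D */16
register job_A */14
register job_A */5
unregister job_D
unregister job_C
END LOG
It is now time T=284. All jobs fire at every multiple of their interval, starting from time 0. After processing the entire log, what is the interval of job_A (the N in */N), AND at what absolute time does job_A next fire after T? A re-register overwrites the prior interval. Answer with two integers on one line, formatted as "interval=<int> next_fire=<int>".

Op 1: register job_D */9 -> active={job_D:*/9}
Op 2: register job_D */5 -> active={job_D:*/5}
Op 3: register job_C */13 -> active={job_C:*/13, job_D:*/5}
Op 4: register job_D */16 -> active={job_C:*/13, job_D:*/16}
Op 5: register job_A */14 -> active={job_A:*/14, job_C:*/13, job_D:*/16}
Op 6: register job_A */5 -> active={job_A:*/5, job_C:*/13, job_D:*/16}
Op 7: unregister job_D -> active={job_A:*/5, job_C:*/13}
Op 8: unregister job_C -> active={job_A:*/5}
Final interval of job_A = 5
Next fire of job_A after T=284: (284//5+1)*5 = 285

Answer: interval=5 next_fire=285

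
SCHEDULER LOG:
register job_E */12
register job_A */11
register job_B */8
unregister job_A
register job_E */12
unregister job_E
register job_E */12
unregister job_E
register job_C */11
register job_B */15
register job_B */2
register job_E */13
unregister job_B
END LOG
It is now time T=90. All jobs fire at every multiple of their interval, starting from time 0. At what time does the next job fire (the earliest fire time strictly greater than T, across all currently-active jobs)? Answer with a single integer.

Answer: 91

Derivation:
Op 1: register job_E */12 -> active={job_E:*/12}
Op 2: register job_A */11 -> active={job_A:*/11, job_E:*/12}
Op 3: register job_B */8 -> active={job_A:*/11, job_B:*/8, job_E:*/12}
Op 4: unregister job_A -> active={job_B:*/8, job_E:*/12}
Op 5: register job_E */12 -> active={job_B:*/8, job_E:*/12}
Op 6: unregister job_E -> active={job_B:*/8}
Op 7: register job_E */12 -> active={job_B:*/8, job_E:*/12}
Op 8: unregister job_E -> active={job_B:*/8}
Op 9: register job_C */11 -> active={job_B:*/8, job_C:*/11}
Op 10: register job_B */15 -> active={job_B:*/15, job_C:*/11}
Op 11: register job_B */2 -> active={job_B:*/2, job_C:*/11}
Op 12: register job_E */13 -> active={job_B:*/2, job_C:*/11, job_E:*/13}
Op 13: unregister job_B -> active={job_C:*/11, job_E:*/13}
  job_C: interval 11, next fire after T=90 is 99
  job_E: interval 13, next fire after T=90 is 91
Earliest fire time = 91 (job job_E)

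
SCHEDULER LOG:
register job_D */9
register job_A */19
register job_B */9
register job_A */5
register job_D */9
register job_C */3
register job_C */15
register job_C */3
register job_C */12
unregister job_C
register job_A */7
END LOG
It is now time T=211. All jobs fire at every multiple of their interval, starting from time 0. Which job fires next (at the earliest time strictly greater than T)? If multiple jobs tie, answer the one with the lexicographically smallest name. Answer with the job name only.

Answer: job_B

Derivation:
Op 1: register job_D */9 -> active={job_D:*/9}
Op 2: register job_A */19 -> active={job_A:*/19, job_D:*/9}
Op 3: register job_B */9 -> active={job_A:*/19, job_B:*/9, job_D:*/9}
Op 4: register job_A */5 -> active={job_A:*/5, job_B:*/9, job_D:*/9}
Op 5: register job_D */9 -> active={job_A:*/5, job_B:*/9, job_D:*/9}
Op 6: register job_C */3 -> active={job_A:*/5, job_B:*/9, job_C:*/3, job_D:*/9}
Op 7: register job_C */15 -> active={job_A:*/5, job_B:*/9, job_C:*/15, job_D:*/9}
Op 8: register job_C */3 -> active={job_A:*/5, job_B:*/9, job_C:*/3, job_D:*/9}
Op 9: register job_C */12 -> active={job_A:*/5, job_B:*/9, job_C:*/12, job_D:*/9}
Op 10: unregister job_C -> active={job_A:*/5, job_B:*/9, job_D:*/9}
Op 11: register job_A */7 -> active={job_A:*/7, job_B:*/9, job_D:*/9}
  job_A: interval 7, next fire after T=211 is 217
  job_B: interval 9, next fire after T=211 is 216
  job_D: interval 9, next fire after T=211 is 216
Earliest = 216, winner (lex tiebreak) = job_B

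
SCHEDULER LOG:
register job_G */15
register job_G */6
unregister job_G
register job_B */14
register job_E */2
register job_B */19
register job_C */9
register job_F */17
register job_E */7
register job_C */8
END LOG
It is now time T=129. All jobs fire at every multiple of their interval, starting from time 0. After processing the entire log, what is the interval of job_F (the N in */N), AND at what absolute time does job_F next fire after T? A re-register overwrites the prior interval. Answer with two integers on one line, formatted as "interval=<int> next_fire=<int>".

Answer: interval=17 next_fire=136

Derivation:
Op 1: register job_G */15 -> active={job_G:*/15}
Op 2: register job_G */6 -> active={job_G:*/6}
Op 3: unregister job_G -> active={}
Op 4: register job_B */14 -> active={job_B:*/14}
Op 5: register job_E */2 -> active={job_B:*/14, job_E:*/2}
Op 6: register job_B */19 -> active={job_B:*/19, job_E:*/2}
Op 7: register job_C */9 -> active={job_B:*/19, job_C:*/9, job_E:*/2}
Op 8: register job_F */17 -> active={job_B:*/19, job_C:*/9, job_E:*/2, job_F:*/17}
Op 9: register job_E */7 -> active={job_B:*/19, job_C:*/9, job_E:*/7, job_F:*/17}
Op 10: register job_C */8 -> active={job_B:*/19, job_C:*/8, job_E:*/7, job_F:*/17}
Final interval of job_F = 17
Next fire of job_F after T=129: (129//17+1)*17 = 136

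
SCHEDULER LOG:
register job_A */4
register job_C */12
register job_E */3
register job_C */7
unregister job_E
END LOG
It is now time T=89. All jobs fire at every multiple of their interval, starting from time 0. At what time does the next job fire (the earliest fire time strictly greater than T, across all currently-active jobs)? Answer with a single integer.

Op 1: register job_A */4 -> active={job_A:*/4}
Op 2: register job_C */12 -> active={job_A:*/4, job_C:*/12}
Op 3: register job_E */3 -> active={job_A:*/4, job_C:*/12, job_E:*/3}
Op 4: register job_C */7 -> active={job_A:*/4, job_C:*/7, job_E:*/3}
Op 5: unregister job_E -> active={job_A:*/4, job_C:*/7}
  job_A: interval 4, next fire after T=89 is 92
  job_C: interval 7, next fire after T=89 is 91
Earliest fire time = 91 (job job_C)

Answer: 91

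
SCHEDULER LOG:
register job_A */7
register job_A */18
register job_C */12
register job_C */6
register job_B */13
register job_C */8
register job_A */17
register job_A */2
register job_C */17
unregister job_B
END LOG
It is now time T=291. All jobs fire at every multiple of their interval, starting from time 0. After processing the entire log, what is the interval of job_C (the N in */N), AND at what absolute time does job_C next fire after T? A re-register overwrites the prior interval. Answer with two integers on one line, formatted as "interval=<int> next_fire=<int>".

Op 1: register job_A */7 -> active={job_A:*/7}
Op 2: register job_A */18 -> active={job_A:*/18}
Op 3: register job_C */12 -> active={job_A:*/18, job_C:*/12}
Op 4: register job_C */6 -> active={job_A:*/18, job_C:*/6}
Op 5: register job_B */13 -> active={job_A:*/18, job_B:*/13, job_C:*/6}
Op 6: register job_C */8 -> active={job_A:*/18, job_B:*/13, job_C:*/8}
Op 7: register job_A */17 -> active={job_A:*/17, job_B:*/13, job_C:*/8}
Op 8: register job_A */2 -> active={job_A:*/2, job_B:*/13, job_C:*/8}
Op 9: register job_C */17 -> active={job_A:*/2, job_B:*/13, job_C:*/17}
Op 10: unregister job_B -> active={job_A:*/2, job_C:*/17}
Final interval of job_C = 17
Next fire of job_C after T=291: (291//17+1)*17 = 306

Answer: interval=17 next_fire=306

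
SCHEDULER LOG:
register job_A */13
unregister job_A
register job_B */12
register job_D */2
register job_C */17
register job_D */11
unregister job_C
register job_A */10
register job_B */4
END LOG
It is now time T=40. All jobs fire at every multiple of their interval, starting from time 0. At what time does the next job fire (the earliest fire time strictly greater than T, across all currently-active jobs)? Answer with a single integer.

Answer: 44

Derivation:
Op 1: register job_A */13 -> active={job_A:*/13}
Op 2: unregister job_A -> active={}
Op 3: register job_B */12 -> active={job_B:*/12}
Op 4: register job_D */2 -> active={job_B:*/12, job_D:*/2}
Op 5: register job_C */17 -> active={job_B:*/12, job_C:*/17, job_D:*/2}
Op 6: register job_D */11 -> active={job_B:*/12, job_C:*/17, job_D:*/11}
Op 7: unregister job_C -> active={job_B:*/12, job_D:*/11}
Op 8: register job_A */10 -> active={job_A:*/10, job_B:*/12, job_D:*/11}
Op 9: register job_B */4 -> active={job_A:*/10, job_B:*/4, job_D:*/11}
  job_A: interval 10, next fire after T=40 is 50
  job_B: interval 4, next fire after T=40 is 44
  job_D: interval 11, next fire after T=40 is 44
Earliest fire time = 44 (job job_B)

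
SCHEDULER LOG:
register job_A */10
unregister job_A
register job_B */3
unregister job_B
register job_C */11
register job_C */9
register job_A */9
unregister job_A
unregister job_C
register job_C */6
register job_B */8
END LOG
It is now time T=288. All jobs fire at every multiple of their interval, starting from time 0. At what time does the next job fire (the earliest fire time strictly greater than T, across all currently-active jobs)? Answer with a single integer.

Answer: 294

Derivation:
Op 1: register job_A */10 -> active={job_A:*/10}
Op 2: unregister job_A -> active={}
Op 3: register job_B */3 -> active={job_B:*/3}
Op 4: unregister job_B -> active={}
Op 5: register job_C */11 -> active={job_C:*/11}
Op 6: register job_C */9 -> active={job_C:*/9}
Op 7: register job_A */9 -> active={job_A:*/9, job_C:*/9}
Op 8: unregister job_A -> active={job_C:*/9}
Op 9: unregister job_C -> active={}
Op 10: register job_C */6 -> active={job_C:*/6}
Op 11: register job_B */8 -> active={job_B:*/8, job_C:*/6}
  job_B: interval 8, next fire after T=288 is 296
  job_C: interval 6, next fire after T=288 is 294
Earliest fire time = 294 (job job_C)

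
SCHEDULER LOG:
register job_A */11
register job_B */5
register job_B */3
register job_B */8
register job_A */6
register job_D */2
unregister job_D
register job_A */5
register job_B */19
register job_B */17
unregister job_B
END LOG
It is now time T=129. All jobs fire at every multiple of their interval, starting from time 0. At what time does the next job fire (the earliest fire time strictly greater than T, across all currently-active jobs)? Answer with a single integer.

Op 1: register job_A */11 -> active={job_A:*/11}
Op 2: register job_B */5 -> active={job_A:*/11, job_B:*/5}
Op 3: register job_B */3 -> active={job_A:*/11, job_B:*/3}
Op 4: register job_B */8 -> active={job_A:*/11, job_B:*/8}
Op 5: register job_A */6 -> active={job_A:*/6, job_B:*/8}
Op 6: register job_D */2 -> active={job_A:*/6, job_B:*/8, job_D:*/2}
Op 7: unregister job_D -> active={job_A:*/6, job_B:*/8}
Op 8: register job_A */5 -> active={job_A:*/5, job_B:*/8}
Op 9: register job_B */19 -> active={job_A:*/5, job_B:*/19}
Op 10: register job_B */17 -> active={job_A:*/5, job_B:*/17}
Op 11: unregister job_B -> active={job_A:*/5}
  job_A: interval 5, next fire after T=129 is 130
Earliest fire time = 130 (job job_A)

Answer: 130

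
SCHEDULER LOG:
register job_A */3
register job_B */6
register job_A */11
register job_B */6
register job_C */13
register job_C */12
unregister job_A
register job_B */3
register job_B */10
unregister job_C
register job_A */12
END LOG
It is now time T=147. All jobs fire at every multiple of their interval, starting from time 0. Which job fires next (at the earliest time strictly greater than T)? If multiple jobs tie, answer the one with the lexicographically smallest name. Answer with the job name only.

Op 1: register job_A */3 -> active={job_A:*/3}
Op 2: register job_B */6 -> active={job_A:*/3, job_B:*/6}
Op 3: register job_A */11 -> active={job_A:*/11, job_B:*/6}
Op 4: register job_B */6 -> active={job_A:*/11, job_B:*/6}
Op 5: register job_C */13 -> active={job_A:*/11, job_B:*/6, job_C:*/13}
Op 6: register job_C */12 -> active={job_A:*/11, job_B:*/6, job_C:*/12}
Op 7: unregister job_A -> active={job_B:*/6, job_C:*/12}
Op 8: register job_B */3 -> active={job_B:*/3, job_C:*/12}
Op 9: register job_B */10 -> active={job_B:*/10, job_C:*/12}
Op 10: unregister job_C -> active={job_B:*/10}
Op 11: register job_A */12 -> active={job_A:*/12, job_B:*/10}
  job_A: interval 12, next fire after T=147 is 156
  job_B: interval 10, next fire after T=147 is 150
Earliest = 150, winner (lex tiebreak) = job_B

Answer: job_B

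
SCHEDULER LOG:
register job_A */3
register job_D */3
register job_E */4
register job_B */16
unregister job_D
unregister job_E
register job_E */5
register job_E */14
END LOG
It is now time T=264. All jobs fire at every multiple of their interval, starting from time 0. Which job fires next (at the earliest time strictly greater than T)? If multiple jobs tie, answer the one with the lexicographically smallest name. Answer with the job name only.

Op 1: register job_A */3 -> active={job_A:*/3}
Op 2: register job_D */3 -> active={job_A:*/3, job_D:*/3}
Op 3: register job_E */4 -> active={job_A:*/3, job_D:*/3, job_E:*/4}
Op 4: register job_B */16 -> active={job_A:*/3, job_B:*/16, job_D:*/3, job_E:*/4}
Op 5: unregister job_D -> active={job_A:*/3, job_B:*/16, job_E:*/4}
Op 6: unregister job_E -> active={job_A:*/3, job_B:*/16}
Op 7: register job_E */5 -> active={job_A:*/3, job_B:*/16, job_E:*/5}
Op 8: register job_E */14 -> active={job_A:*/3, job_B:*/16, job_E:*/14}
  job_A: interval 3, next fire after T=264 is 267
  job_B: interval 16, next fire after T=264 is 272
  job_E: interval 14, next fire after T=264 is 266
Earliest = 266, winner (lex tiebreak) = job_E

Answer: job_E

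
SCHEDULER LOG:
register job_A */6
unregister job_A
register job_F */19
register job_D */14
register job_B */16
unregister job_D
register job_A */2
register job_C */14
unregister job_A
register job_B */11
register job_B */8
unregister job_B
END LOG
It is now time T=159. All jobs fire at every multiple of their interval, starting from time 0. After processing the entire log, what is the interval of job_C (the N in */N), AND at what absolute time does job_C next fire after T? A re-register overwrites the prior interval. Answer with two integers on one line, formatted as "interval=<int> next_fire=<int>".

Answer: interval=14 next_fire=168

Derivation:
Op 1: register job_A */6 -> active={job_A:*/6}
Op 2: unregister job_A -> active={}
Op 3: register job_F */19 -> active={job_F:*/19}
Op 4: register job_D */14 -> active={job_D:*/14, job_F:*/19}
Op 5: register job_B */16 -> active={job_B:*/16, job_D:*/14, job_F:*/19}
Op 6: unregister job_D -> active={job_B:*/16, job_F:*/19}
Op 7: register job_A */2 -> active={job_A:*/2, job_B:*/16, job_F:*/19}
Op 8: register job_C */14 -> active={job_A:*/2, job_B:*/16, job_C:*/14, job_F:*/19}
Op 9: unregister job_A -> active={job_B:*/16, job_C:*/14, job_F:*/19}
Op 10: register job_B */11 -> active={job_B:*/11, job_C:*/14, job_F:*/19}
Op 11: register job_B */8 -> active={job_B:*/8, job_C:*/14, job_F:*/19}
Op 12: unregister job_B -> active={job_C:*/14, job_F:*/19}
Final interval of job_C = 14
Next fire of job_C after T=159: (159//14+1)*14 = 168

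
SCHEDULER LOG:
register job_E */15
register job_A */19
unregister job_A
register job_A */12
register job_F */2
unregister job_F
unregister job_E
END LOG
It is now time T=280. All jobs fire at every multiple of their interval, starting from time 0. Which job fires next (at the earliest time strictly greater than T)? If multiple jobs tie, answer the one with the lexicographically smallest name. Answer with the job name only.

Op 1: register job_E */15 -> active={job_E:*/15}
Op 2: register job_A */19 -> active={job_A:*/19, job_E:*/15}
Op 3: unregister job_A -> active={job_E:*/15}
Op 4: register job_A */12 -> active={job_A:*/12, job_E:*/15}
Op 5: register job_F */2 -> active={job_A:*/12, job_E:*/15, job_F:*/2}
Op 6: unregister job_F -> active={job_A:*/12, job_E:*/15}
Op 7: unregister job_E -> active={job_A:*/12}
  job_A: interval 12, next fire after T=280 is 288
Earliest = 288, winner (lex tiebreak) = job_A

Answer: job_A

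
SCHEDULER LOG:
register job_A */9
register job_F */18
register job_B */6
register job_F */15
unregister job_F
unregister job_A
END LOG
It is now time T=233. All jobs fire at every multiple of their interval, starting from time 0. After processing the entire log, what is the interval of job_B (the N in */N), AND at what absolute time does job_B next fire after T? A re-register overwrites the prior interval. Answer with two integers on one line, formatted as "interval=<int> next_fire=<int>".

Op 1: register job_A */9 -> active={job_A:*/9}
Op 2: register job_F */18 -> active={job_A:*/9, job_F:*/18}
Op 3: register job_B */6 -> active={job_A:*/9, job_B:*/6, job_F:*/18}
Op 4: register job_F */15 -> active={job_A:*/9, job_B:*/6, job_F:*/15}
Op 5: unregister job_F -> active={job_A:*/9, job_B:*/6}
Op 6: unregister job_A -> active={job_B:*/6}
Final interval of job_B = 6
Next fire of job_B after T=233: (233//6+1)*6 = 234

Answer: interval=6 next_fire=234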